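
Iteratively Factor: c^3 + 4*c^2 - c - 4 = (c + 1)*(c^2 + 3*c - 4) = (c - 1)*(c + 1)*(c + 4)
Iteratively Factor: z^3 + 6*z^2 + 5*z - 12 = (z + 3)*(z^2 + 3*z - 4) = (z - 1)*(z + 3)*(z + 4)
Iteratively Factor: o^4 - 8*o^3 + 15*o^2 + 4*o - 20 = (o - 2)*(o^3 - 6*o^2 + 3*o + 10) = (o - 2)*(o + 1)*(o^2 - 7*o + 10) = (o - 5)*(o - 2)*(o + 1)*(o - 2)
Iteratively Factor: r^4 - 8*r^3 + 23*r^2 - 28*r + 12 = (r - 2)*(r^3 - 6*r^2 + 11*r - 6) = (r - 2)^2*(r^2 - 4*r + 3) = (r - 2)^2*(r - 1)*(r - 3)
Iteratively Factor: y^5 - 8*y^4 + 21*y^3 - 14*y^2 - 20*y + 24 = (y - 3)*(y^4 - 5*y^3 + 6*y^2 + 4*y - 8) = (y - 3)*(y + 1)*(y^3 - 6*y^2 + 12*y - 8) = (y - 3)*(y - 2)*(y + 1)*(y^2 - 4*y + 4) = (y - 3)*(y - 2)^2*(y + 1)*(y - 2)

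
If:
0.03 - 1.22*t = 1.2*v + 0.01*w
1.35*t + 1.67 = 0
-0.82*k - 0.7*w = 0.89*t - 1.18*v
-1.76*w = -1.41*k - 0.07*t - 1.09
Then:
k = 1.59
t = -1.24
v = 1.27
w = 1.84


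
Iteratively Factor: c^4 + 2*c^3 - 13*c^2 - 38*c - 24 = (c + 3)*(c^3 - c^2 - 10*c - 8) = (c - 4)*(c + 3)*(c^2 + 3*c + 2) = (c - 4)*(c + 2)*(c + 3)*(c + 1)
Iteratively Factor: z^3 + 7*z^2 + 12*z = (z)*(z^2 + 7*z + 12) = z*(z + 3)*(z + 4)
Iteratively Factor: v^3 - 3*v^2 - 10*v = (v - 5)*(v^2 + 2*v) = v*(v - 5)*(v + 2)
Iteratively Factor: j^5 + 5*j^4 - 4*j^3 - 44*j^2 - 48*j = (j - 3)*(j^4 + 8*j^3 + 20*j^2 + 16*j) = (j - 3)*(j + 2)*(j^3 + 6*j^2 + 8*j) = (j - 3)*(j + 2)^2*(j^2 + 4*j) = (j - 3)*(j + 2)^2*(j + 4)*(j)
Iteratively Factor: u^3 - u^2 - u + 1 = (u + 1)*(u^2 - 2*u + 1) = (u - 1)*(u + 1)*(u - 1)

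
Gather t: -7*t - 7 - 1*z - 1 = -7*t - z - 8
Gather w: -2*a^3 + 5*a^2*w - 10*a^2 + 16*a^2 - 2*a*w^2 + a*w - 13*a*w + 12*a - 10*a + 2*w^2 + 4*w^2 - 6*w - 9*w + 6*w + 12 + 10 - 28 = -2*a^3 + 6*a^2 + 2*a + w^2*(6 - 2*a) + w*(5*a^2 - 12*a - 9) - 6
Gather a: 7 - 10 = -3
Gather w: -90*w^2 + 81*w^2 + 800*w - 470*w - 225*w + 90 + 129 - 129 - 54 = -9*w^2 + 105*w + 36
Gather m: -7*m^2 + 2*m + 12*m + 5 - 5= -7*m^2 + 14*m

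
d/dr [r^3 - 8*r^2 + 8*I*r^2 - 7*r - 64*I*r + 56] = 3*r^2 + 16*r*(-1 + I) - 7 - 64*I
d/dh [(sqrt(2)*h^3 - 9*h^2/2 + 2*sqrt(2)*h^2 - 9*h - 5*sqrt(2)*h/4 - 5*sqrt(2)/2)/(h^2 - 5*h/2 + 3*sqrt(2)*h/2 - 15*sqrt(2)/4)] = (8*sqrt(2)*h^4 - 40*sqrt(2)*h^3 + 48*h^3 - 84*sqrt(2)*h^2 + 30*h^2 - 240*h + 310*sqrt(2)*h + 135 + 220*sqrt(2))/(8*h^4 - 40*h^3 + 24*sqrt(2)*h^3 - 120*sqrt(2)*h^2 + 86*h^2 - 180*h + 150*sqrt(2)*h + 225)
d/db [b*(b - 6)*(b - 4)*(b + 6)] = 4*b^3 - 12*b^2 - 72*b + 144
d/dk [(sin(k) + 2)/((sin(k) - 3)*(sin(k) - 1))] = (-4*sin(k) + cos(k)^2 + 10)*cos(k)/((sin(k) - 3)^2*(sin(k) - 1)^2)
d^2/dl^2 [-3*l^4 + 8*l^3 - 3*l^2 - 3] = -36*l^2 + 48*l - 6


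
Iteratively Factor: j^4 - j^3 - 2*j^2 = (j)*(j^3 - j^2 - 2*j) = j*(j - 2)*(j^2 + j) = j*(j - 2)*(j + 1)*(j)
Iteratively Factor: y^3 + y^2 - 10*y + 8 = (y + 4)*(y^2 - 3*y + 2) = (y - 2)*(y + 4)*(y - 1)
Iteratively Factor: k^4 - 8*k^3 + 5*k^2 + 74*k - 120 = (k - 2)*(k^3 - 6*k^2 - 7*k + 60) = (k - 2)*(k + 3)*(k^2 - 9*k + 20) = (k - 4)*(k - 2)*(k + 3)*(k - 5)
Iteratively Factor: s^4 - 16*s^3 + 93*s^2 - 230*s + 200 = (s - 5)*(s^3 - 11*s^2 + 38*s - 40) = (s - 5)^2*(s^2 - 6*s + 8) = (s - 5)^2*(s - 4)*(s - 2)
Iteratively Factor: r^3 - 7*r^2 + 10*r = (r - 5)*(r^2 - 2*r) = r*(r - 5)*(r - 2)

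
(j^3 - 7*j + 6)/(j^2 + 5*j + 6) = (j^2 - 3*j + 2)/(j + 2)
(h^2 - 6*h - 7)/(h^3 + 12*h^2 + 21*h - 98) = (h^2 - 6*h - 7)/(h^3 + 12*h^2 + 21*h - 98)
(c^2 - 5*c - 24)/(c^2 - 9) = (c - 8)/(c - 3)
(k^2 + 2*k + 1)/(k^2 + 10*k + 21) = (k^2 + 2*k + 1)/(k^2 + 10*k + 21)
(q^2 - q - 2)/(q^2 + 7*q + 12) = (q^2 - q - 2)/(q^2 + 7*q + 12)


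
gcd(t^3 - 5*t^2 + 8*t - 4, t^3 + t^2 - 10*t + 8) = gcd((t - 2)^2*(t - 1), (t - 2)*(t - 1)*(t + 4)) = t^2 - 3*t + 2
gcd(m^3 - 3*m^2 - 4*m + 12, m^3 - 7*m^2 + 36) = m^2 - m - 6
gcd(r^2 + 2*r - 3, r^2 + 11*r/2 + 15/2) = r + 3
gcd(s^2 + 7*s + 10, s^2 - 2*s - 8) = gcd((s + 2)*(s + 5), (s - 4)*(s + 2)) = s + 2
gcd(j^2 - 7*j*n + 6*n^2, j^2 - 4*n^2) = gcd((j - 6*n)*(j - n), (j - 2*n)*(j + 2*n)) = 1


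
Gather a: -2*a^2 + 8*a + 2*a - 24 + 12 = -2*a^2 + 10*a - 12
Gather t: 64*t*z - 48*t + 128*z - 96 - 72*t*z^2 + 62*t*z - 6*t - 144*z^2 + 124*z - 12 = t*(-72*z^2 + 126*z - 54) - 144*z^2 + 252*z - 108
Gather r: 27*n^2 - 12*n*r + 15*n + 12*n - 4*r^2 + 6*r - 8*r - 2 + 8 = 27*n^2 + 27*n - 4*r^2 + r*(-12*n - 2) + 6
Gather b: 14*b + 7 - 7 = 14*b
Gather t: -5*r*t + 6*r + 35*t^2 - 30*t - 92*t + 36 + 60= 6*r + 35*t^2 + t*(-5*r - 122) + 96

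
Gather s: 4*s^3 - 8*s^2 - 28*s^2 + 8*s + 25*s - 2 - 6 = 4*s^3 - 36*s^2 + 33*s - 8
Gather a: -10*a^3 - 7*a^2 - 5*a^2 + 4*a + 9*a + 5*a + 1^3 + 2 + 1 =-10*a^3 - 12*a^2 + 18*a + 4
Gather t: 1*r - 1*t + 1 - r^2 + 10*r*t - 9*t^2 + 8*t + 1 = -r^2 + r - 9*t^2 + t*(10*r + 7) + 2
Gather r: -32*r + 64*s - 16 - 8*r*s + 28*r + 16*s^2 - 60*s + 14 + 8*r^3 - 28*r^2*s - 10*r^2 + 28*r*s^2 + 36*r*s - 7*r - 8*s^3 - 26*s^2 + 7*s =8*r^3 + r^2*(-28*s - 10) + r*(28*s^2 + 28*s - 11) - 8*s^3 - 10*s^2 + 11*s - 2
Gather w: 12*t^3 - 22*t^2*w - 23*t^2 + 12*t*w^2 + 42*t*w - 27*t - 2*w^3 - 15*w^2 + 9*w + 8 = 12*t^3 - 23*t^2 - 27*t - 2*w^3 + w^2*(12*t - 15) + w*(-22*t^2 + 42*t + 9) + 8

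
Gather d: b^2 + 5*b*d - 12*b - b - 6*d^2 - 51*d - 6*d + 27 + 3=b^2 - 13*b - 6*d^2 + d*(5*b - 57) + 30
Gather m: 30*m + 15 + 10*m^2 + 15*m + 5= 10*m^2 + 45*m + 20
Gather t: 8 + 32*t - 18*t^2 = -18*t^2 + 32*t + 8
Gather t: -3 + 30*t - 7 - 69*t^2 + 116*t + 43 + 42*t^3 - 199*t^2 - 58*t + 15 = 42*t^3 - 268*t^2 + 88*t + 48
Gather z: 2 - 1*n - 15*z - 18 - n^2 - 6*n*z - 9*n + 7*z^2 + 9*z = -n^2 - 10*n + 7*z^2 + z*(-6*n - 6) - 16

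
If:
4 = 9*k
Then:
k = 4/9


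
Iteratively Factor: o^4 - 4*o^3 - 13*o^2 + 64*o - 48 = (o + 4)*(o^3 - 8*o^2 + 19*o - 12) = (o - 1)*(o + 4)*(o^2 - 7*o + 12) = (o - 4)*(o - 1)*(o + 4)*(o - 3)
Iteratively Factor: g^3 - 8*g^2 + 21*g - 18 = (g - 2)*(g^2 - 6*g + 9) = (g - 3)*(g - 2)*(g - 3)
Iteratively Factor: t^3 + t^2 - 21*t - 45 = (t - 5)*(t^2 + 6*t + 9) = (t - 5)*(t + 3)*(t + 3)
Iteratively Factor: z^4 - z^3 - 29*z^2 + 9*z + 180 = (z - 3)*(z^3 + 2*z^2 - 23*z - 60) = (z - 3)*(z + 3)*(z^2 - z - 20) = (z - 5)*(z - 3)*(z + 3)*(z + 4)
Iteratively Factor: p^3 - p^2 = (p)*(p^2 - p) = p*(p - 1)*(p)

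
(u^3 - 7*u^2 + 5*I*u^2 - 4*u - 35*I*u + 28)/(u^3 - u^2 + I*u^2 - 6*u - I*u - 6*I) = (u^2 + u*(-7 + 4*I) - 28*I)/(u^2 - u - 6)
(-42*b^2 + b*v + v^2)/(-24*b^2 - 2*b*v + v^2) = (7*b + v)/(4*b + v)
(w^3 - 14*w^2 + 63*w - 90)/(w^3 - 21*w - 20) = (w^2 - 9*w + 18)/(w^2 + 5*w + 4)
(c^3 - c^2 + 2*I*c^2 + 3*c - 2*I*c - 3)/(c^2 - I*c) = c - 1 + 3*I - 3*I/c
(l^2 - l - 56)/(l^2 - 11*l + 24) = (l + 7)/(l - 3)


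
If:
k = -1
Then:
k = -1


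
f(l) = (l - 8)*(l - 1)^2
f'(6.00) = 5.00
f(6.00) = -50.00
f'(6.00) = 5.00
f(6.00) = -50.00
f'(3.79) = -15.71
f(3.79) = -32.77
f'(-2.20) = 75.52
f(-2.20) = -104.45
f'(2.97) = -15.94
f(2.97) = -19.52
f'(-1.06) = 41.57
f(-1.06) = -38.45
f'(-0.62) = 30.55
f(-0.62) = -22.62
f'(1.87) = -9.91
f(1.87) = -4.64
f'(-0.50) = 27.75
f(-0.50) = -19.12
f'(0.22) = 12.75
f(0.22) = -4.73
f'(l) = (l - 8)*(2*l - 2) + (l - 1)^2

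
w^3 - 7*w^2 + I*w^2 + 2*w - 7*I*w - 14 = (w - 7)*(w - I)*(w + 2*I)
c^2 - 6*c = c*(c - 6)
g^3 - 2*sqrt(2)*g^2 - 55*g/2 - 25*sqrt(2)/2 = (g - 5*sqrt(2))*(g + sqrt(2)/2)*(g + 5*sqrt(2)/2)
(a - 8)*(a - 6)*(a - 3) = a^3 - 17*a^2 + 90*a - 144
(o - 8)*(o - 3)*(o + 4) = o^3 - 7*o^2 - 20*o + 96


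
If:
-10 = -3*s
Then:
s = 10/3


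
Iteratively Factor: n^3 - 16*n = (n - 4)*(n^2 + 4*n) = (n - 4)*(n + 4)*(n)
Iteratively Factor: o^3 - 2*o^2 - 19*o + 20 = (o - 1)*(o^2 - o - 20) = (o - 5)*(o - 1)*(o + 4)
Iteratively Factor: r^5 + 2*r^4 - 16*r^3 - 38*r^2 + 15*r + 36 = (r + 3)*(r^4 - r^3 - 13*r^2 + r + 12) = (r + 3)^2*(r^3 - 4*r^2 - r + 4) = (r - 1)*(r + 3)^2*(r^2 - 3*r - 4) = (r - 4)*(r - 1)*(r + 3)^2*(r + 1)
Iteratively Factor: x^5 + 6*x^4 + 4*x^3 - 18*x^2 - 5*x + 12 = (x + 1)*(x^4 + 5*x^3 - x^2 - 17*x + 12) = (x - 1)*(x + 1)*(x^3 + 6*x^2 + 5*x - 12) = (x - 1)*(x + 1)*(x + 4)*(x^2 + 2*x - 3) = (x - 1)^2*(x + 1)*(x + 4)*(x + 3)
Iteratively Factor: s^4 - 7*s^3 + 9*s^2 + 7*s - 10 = (s - 2)*(s^3 - 5*s^2 - s + 5) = (s - 5)*(s - 2)*(s^2 - 1) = (s - 5)*(s - 2)*(s - 1)*(s + 1)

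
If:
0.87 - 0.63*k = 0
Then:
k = 1.38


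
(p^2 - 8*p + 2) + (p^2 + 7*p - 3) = 2*p^2 - p - 1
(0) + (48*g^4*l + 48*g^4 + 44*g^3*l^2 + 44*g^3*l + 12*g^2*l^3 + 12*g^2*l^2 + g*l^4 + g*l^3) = 48*g^4*l + 48*g^4 + 44*g^3*l^2 + 44*g^3*l + 12*g^2*l^3 + 12*g^2*l^2 + g*l^4 + g*l^3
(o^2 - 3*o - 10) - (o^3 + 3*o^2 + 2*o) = -o^3 - 2*o^2 - 5*o - 10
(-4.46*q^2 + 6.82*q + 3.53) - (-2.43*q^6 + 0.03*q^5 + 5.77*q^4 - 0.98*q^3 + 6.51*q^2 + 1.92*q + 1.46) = 2.43*q^6 - 0.03*q^5 - 5.77*q^4 + 0.98*q^3 - 10.97*q^2 + 4.9*q + 2.07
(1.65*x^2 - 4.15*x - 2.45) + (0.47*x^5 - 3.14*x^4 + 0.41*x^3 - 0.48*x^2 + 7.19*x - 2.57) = 0.47*x^5 - 3.14*x^4 + 0.41*x^3 + 1.17*x^2 + 3.04*x - 5.02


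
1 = 1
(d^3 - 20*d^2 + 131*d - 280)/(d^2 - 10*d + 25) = (d^2 - 15*d + 56)/(d - 5)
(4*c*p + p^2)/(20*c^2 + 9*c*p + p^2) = p/(5*c + p)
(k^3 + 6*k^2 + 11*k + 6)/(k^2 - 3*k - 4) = (k^2 + 5*k + 6)/(k - 4)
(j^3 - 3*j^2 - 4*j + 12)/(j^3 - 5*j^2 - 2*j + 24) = (j - 2)/(j - 4)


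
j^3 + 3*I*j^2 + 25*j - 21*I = (j - 3*I)*(j - I)*(j + 7*I)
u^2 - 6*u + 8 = (u - 4)*(u - 2)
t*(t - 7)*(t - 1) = t^3 - 8*t^2 + 7*t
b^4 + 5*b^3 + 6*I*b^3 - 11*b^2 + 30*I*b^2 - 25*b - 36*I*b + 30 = (b + 6)*(b + 5*I)*(-I*b + 1)*(I*b - I)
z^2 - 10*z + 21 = (z - 7)*(z - 3)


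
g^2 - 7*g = g*(g - 7)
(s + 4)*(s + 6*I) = s^2 + 4*s + 6*I*s + 24*I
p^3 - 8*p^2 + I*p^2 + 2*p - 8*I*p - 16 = (p - 8)*(p - I)*(p + 2*I)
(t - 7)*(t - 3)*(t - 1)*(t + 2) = t^4 - 9*t^3 + 9*t^2 + 41*t - 42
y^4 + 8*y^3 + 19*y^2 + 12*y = y*(y + 1)*(y + 3)*(y + 4)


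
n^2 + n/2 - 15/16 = (n - 3/4)*(n + 5/4)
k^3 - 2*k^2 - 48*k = k*(k - 8)*(k + 6)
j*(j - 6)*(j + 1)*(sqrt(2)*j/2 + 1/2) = sqrt(2)*j^4/2 - 5*sqrt(2)*j^3/2 + j^3/2 - 3*sqrt(2)*j^2 - 5*j^2/2 - 3*j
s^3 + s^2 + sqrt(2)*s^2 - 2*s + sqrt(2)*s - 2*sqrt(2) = (s - 1)*(s + 2)*(s + sqrt(2))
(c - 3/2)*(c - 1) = c^2 - 5*c/2 + 3/2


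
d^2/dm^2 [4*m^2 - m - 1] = 8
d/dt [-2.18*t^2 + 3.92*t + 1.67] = 3.92 - 4.36*t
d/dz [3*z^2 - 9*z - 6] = 6*z - 9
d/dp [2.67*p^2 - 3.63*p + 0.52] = 5.34*p - 3.63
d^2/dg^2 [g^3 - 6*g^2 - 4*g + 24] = 6*g - 12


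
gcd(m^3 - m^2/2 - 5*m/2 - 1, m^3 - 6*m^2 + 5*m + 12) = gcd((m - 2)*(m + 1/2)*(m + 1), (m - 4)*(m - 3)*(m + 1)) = m + 1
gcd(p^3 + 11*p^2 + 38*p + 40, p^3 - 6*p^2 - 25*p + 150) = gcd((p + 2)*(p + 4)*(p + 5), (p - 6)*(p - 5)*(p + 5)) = p + 5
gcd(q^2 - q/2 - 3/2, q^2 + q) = q + 1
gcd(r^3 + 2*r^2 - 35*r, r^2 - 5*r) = r^2 - 5*r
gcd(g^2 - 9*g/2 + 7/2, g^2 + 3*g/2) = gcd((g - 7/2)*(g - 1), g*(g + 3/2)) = 1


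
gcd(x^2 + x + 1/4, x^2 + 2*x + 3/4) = x + 1/2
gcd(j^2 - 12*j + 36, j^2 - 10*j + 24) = j - 6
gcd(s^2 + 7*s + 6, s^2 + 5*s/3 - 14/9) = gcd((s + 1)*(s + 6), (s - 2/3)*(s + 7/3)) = 1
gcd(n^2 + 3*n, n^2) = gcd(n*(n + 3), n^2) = n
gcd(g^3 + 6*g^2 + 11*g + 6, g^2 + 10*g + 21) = g + 3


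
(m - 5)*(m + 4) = m^2 - m - 20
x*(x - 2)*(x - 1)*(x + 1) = x^4 - 2*x^3 - x^2 + 2*x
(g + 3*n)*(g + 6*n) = g^2 + 9*g*n + 18*n^2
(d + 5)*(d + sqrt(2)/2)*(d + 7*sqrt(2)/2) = d^3 + 5*d^2 + 4*sqrt(2)*d^2 + 7*d/2 + 20*sqrt(2)*d + 35/2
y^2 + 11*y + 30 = (y + 5)*(y + 6)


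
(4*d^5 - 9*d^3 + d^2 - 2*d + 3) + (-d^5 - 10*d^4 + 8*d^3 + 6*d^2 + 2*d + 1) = 3*d^5 - 10*d^4 - d^3 + 7*d^2 + 4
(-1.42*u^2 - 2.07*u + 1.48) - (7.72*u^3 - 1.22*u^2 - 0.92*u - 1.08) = -7.72*u^3 - 0.2*u^2 - 1.15*u + 2.56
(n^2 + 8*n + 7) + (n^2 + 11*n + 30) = 2*n^2 + 19*n + 37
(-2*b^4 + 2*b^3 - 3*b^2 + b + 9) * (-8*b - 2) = 16*b^5 - 12*b^4 + 20*b^3 - 2*b^2 - 74*b - 18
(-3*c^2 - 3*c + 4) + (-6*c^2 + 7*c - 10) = -9*c^2 + 4*c - 6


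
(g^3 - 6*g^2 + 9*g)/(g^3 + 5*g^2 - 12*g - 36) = g*(g - 3)/(g^2 + 8*g + 12)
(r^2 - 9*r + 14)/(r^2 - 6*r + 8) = (r - 7)/(r - 4)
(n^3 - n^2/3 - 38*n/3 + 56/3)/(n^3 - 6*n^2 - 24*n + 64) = (n - 7/3)/(n - 8)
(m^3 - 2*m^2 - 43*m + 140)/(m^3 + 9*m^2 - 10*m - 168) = (m - 5)/(m + 6)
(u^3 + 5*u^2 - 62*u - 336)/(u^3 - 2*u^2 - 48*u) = (u + 7)/u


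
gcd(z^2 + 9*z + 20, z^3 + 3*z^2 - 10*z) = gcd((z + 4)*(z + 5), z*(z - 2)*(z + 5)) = z + 5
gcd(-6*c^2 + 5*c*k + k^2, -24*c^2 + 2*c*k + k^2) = 6*c + k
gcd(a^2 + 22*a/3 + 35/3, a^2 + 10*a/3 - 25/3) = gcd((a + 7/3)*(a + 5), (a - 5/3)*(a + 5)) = a + 5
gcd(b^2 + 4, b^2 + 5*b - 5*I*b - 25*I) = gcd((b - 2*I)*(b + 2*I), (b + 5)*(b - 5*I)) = 1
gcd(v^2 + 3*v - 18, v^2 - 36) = v + 6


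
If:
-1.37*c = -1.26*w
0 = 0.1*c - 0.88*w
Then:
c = 0.00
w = 0.00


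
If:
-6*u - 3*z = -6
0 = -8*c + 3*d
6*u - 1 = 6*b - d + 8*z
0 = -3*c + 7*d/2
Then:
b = 5/6 - 11*z/6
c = 0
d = 0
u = 1 - z/2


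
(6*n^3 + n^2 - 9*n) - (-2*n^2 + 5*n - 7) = 6*n^3 + 3*n^2 - 14*n + 7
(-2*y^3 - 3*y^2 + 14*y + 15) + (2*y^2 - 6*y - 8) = -2*y^3 - y^2 + 8*y + 7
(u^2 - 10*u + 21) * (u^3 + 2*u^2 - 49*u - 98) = u^5 - 8*u^4 - 48*u^3 + 434*u^2 - 49*u - 2058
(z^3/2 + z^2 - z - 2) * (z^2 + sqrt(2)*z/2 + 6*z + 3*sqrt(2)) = z^5/2 + sqrt(2)*z^4/4 + 4*z^4 + 2*sqrt(2)*z^3 + 5*z^3 - 8*z^2 + 5*sqrt(2)*z^2/2 - 12*z - 4*sqrt(2)*z - 6*sqrt(2)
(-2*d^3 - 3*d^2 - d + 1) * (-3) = 6*d^3 + 9*d^2 + 3*d - 3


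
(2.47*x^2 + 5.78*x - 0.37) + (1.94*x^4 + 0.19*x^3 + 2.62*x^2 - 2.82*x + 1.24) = 1.94*x^4 + 0.19*x^3 + 5.09*x^2 + 2.96*x + 0.87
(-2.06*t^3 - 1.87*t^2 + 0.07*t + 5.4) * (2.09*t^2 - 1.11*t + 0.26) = -4.3054*t^5 - 1.6217*t^4 + 1.6864*t^3 + 10.7221*t^2 - 5.9758*t + 1.404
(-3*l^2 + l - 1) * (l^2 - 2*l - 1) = -3*l^4 + 7*l^3 + l + 1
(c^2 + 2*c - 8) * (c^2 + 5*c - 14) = c^4 + 7*c^3 - 12*c^2 - 68*c + 112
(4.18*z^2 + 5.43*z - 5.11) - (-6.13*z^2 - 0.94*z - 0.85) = 10.31*z^2 + 6.37*z - 4.26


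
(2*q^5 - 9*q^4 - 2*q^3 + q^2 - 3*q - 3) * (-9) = -18*q^5 + 81*q^4 + 18*q^3 - 9*q^2 + 27*q + 27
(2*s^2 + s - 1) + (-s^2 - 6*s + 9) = s^2 - 5*s + 8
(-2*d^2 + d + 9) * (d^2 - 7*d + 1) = -2*d^4 + 15*d^3 - 62*d + 9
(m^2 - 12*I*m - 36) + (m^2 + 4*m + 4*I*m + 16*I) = 2*m^2 + 4*m - 8*I*m - 36 + 16*I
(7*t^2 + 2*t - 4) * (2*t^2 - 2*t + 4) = 14*t^4 - 10*t^3 + 16*t^2 + 16*t - 16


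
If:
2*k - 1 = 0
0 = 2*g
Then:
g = 0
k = 1/2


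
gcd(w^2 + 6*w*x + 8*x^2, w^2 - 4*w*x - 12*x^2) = w + 2*x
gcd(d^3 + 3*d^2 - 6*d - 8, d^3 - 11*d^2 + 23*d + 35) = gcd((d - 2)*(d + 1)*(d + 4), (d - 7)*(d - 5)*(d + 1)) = d + 1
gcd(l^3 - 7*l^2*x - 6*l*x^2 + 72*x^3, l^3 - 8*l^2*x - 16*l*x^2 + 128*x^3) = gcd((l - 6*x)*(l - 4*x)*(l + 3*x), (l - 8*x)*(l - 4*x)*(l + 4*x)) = -l + 4*x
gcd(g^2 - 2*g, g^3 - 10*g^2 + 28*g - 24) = g - 2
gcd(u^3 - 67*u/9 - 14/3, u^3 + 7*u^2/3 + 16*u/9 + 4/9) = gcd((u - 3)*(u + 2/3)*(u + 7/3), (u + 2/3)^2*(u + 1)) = u + 2/3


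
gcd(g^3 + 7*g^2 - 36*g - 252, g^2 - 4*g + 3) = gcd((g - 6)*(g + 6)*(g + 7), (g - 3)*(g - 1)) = 1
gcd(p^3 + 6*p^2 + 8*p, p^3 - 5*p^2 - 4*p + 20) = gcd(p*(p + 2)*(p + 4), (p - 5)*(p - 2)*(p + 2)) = p + 2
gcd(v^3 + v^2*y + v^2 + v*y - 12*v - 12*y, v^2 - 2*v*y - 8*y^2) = 1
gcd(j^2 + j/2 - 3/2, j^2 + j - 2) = j - 1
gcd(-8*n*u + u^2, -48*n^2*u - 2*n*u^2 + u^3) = -8*n*u + u^2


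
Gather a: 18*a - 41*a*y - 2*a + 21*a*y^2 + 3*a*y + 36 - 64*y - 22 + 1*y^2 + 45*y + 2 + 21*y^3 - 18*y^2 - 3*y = a*(21*y^2 - 38*y + 16) + 21*y^3 - 17*y^2 - 22*y + 16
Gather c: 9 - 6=3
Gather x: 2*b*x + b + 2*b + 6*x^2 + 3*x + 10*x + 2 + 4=3*b + 6*x^2 + x*(2*b + 13) + 6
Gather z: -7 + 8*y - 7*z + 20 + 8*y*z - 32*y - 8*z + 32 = -24*y + z*(8*y - 15) + 45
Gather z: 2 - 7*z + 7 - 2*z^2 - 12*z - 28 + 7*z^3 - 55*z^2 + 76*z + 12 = 7*z^3 - 57*z^2 + 57*z - 7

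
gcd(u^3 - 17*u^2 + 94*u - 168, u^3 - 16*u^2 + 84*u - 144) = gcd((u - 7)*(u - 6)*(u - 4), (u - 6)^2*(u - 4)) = u^2 - 10*u + 24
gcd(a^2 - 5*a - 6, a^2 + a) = a + 1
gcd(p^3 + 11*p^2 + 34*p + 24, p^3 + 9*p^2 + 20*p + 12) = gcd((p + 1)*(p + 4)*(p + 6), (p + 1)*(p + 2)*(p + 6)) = p^2 + 7*p + 6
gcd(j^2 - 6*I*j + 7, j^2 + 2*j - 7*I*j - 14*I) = j - 7*I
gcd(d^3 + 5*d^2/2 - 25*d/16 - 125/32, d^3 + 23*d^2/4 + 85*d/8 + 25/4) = d^2 + 15*d/4 + 25/8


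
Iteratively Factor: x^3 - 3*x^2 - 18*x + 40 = (x + 4)*(x^2 - 7*x + 10) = (x - 5)*(x + 4)*(x - 2)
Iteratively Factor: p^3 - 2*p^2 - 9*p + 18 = (p - 2)*(p^2 - 9) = (p - 2)*(p + 3)*(p - 3)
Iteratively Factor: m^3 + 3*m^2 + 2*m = (m + 1)*(m^2 + 2*m) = (m + 1)*(m + 2)*(m)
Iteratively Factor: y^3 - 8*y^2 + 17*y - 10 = (y - 5)*(y^2 - 3*y + 2) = (y - 5)*(y - 1)*(y - 2)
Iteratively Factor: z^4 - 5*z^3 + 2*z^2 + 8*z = (z - 4)*(z^3 - z^2 - 2*z) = z*(z - 4)*(z^2 - z - 2) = z*(z - 4)*(z - 2)*(z + 1)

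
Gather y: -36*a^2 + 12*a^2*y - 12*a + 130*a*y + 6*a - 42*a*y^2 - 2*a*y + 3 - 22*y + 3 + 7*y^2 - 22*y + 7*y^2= -36*a^2 - 6*a + y^2*(14 - 42*a) + y*(12*a^2 + 128*a - 44) + 6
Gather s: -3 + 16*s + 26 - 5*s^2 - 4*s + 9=-5*s^2 + 12*s + 32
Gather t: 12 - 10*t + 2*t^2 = 2*t^2 - 10*t + 12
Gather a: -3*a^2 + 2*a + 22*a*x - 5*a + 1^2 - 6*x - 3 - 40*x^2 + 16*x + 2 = -3*a^2 + a*(22*x - 3) - 40*x^2 + 10*x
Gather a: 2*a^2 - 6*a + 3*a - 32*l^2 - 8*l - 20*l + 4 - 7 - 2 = 2*a^2 - 3*a - 32*l^2 - 28*l - 5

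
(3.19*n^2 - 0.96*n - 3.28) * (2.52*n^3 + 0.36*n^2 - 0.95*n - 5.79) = 8.0388*n^5 - 1.2708*n^4 - 11.6417*n^3 - 18.7389*n^2 + 8.6744*n + 18.9912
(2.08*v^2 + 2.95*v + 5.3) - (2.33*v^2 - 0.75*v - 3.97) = -0.25*v^2 + 3.7*v + 9.27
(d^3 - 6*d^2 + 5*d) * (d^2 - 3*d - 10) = d^5 - 9*d^4 + 13*d^3 + 45*d^2 - 50*d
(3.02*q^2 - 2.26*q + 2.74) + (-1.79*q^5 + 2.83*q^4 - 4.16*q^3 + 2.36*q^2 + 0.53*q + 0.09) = -1.79*q^5 + 2.83*q^4 - 4.16*q^3 + 5.38*q^2 - 1.73*q + 2.83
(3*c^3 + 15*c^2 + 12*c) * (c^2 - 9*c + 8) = 3*c^5 - 12*c^4 - 99*c^3 + 12*c^2 + 96*c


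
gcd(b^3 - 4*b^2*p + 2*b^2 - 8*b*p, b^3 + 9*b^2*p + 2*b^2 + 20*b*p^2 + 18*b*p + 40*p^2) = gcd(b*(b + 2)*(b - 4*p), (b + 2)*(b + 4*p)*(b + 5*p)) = b + 2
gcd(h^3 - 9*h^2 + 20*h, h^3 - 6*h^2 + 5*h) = h^2 - 5*h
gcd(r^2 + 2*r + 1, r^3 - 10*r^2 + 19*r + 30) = r + 1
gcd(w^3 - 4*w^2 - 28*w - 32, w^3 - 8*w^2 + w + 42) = w + 2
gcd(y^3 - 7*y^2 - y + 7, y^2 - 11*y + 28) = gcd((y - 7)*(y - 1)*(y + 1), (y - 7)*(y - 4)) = y - 7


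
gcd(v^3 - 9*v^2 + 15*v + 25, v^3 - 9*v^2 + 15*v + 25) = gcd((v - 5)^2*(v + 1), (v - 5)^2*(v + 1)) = v^3 - 9*v^2 + 15*v + 25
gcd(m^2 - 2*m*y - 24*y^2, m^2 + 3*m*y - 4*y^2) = m + 4*y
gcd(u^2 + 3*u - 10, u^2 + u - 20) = u + 5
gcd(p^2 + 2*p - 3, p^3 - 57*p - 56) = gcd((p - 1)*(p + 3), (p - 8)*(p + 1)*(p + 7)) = 1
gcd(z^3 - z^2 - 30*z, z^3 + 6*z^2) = z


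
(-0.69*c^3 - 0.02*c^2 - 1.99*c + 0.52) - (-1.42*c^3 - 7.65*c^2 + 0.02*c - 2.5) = 0.73*c^3 + 7.63*c^2 - 2.01*c + 3.02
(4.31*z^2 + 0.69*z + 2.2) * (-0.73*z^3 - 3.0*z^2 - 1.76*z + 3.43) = -3.1463*z^5 - 13.4337*z^4 - 11.2616*z^3 + 6.9689*z^2 - 1.5053*z + 7.546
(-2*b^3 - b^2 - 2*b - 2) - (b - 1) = -2*b^3 - b^2 - 3*b - 1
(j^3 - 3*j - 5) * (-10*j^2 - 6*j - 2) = -10*j^5 - 6*j^4 + 28*j^3 + 68*j^2 + 36*j + 10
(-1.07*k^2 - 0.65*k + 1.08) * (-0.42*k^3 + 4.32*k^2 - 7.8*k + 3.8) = 0.4494*k^5 - 4.3494*k^4 + 5.0844*k^3 + 5.6696*k^2 - 10.894*k + 4.104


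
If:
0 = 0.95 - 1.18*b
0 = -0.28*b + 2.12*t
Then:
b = 0.81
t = 0.11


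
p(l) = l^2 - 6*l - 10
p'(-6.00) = -18.00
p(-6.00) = 62.00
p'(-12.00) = -30.00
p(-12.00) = 206.00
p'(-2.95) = -11.90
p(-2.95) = 16.40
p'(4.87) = 3.74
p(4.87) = -15.50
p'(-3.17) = -12.34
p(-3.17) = 19.07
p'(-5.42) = -16.84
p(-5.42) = 51.90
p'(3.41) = 0.82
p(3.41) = -18.83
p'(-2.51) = -11.02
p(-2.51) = 11.36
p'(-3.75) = -13.50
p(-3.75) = 26.56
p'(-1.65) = -9.30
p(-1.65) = 2.62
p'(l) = 2*l - 6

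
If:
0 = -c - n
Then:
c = -n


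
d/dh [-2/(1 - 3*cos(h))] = 6*sin(h)/(3*cos(h) - 1)^2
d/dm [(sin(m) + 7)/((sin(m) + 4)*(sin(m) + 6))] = (-14*sin(m) + cos(m)^2 - 47)*cos(m)/((sin(m) + 4)^2*(sin(m) + 6)^2)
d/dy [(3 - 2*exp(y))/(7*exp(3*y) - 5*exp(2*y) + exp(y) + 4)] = ((2*exp(y) - 3)*(21*exp(2*y) - 10*exp(y) + 1) - 14*exp(3*y) + 10*exp(2*y) - 2*exp(y) - 8)*exp(y)/(7*exp(3*y) - 5*exp(2*y) + exp(y) + 4)^2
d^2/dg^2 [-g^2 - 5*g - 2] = -2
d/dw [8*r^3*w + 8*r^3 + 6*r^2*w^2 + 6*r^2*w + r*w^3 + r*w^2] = r*(8*r^2 + 12*r*w + 6*r + 3*w^2 + 2*w)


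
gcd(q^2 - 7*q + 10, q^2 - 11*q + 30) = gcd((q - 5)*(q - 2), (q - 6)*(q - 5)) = q - 5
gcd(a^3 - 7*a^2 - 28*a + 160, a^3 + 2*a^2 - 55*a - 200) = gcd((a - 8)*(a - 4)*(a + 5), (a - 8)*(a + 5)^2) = a^2 - 3*a - 40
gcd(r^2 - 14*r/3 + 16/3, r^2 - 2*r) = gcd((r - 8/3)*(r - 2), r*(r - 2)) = r - 2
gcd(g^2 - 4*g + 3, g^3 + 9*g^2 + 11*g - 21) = g - 1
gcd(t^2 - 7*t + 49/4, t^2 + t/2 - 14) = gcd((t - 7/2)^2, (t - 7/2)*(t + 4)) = t - 7/2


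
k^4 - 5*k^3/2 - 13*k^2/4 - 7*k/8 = k*(k - 7/2)*(k + 1/2)^2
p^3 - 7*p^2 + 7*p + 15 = (p - 5)*(p - 3)*(p + 1)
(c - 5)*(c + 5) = c^2 - 25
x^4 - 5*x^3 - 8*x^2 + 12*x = x*(x - 6)*(x - 1)*(x + 2)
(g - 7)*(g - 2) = g^2 - 9*g + 14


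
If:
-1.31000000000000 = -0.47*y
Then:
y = 2.79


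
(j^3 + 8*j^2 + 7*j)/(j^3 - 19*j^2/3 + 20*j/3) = 3*(j^2 + 8*j + 7)/(3*j^2 - 19*j + 20)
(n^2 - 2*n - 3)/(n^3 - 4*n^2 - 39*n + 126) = (n + 1)/(n^2 - n - 42)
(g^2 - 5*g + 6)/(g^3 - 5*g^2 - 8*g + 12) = (g^2 - 5*g + 6)/(g^3 - 5*g^2 - 8*g + 12)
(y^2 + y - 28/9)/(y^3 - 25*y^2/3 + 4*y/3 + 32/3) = (y + 7/3)/(y^2 - 7*y - 8)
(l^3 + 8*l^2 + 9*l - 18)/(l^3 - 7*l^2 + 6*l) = (l^2 + 9*l + 18)/(l*(l - 6))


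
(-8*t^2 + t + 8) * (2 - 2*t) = 16*t^3 - 18*t^2 - 14*t + 16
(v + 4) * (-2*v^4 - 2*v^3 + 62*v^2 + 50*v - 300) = -2*v^5 - 10*v^4 + 54*v^3 + 298*v^2 - 100*v - 1200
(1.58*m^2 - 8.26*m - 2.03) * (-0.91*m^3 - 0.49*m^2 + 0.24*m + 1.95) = -1.4378*m^5 + 6.7424*m^4 + 6.2739*m^3 + 2.0933*m^2 - 16.5942*m - 3.9585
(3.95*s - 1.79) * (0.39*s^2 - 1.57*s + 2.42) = 1.5405*s^3 - 6.8996*s^2 + 12.3693*s - 4.3318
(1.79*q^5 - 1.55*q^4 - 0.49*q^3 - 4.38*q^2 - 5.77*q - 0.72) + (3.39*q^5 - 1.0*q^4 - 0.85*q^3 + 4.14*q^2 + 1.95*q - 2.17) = 5.18*q^5 - 2.55*q^4 - 1.34*q^3 - 0.24*q^2 - 3.82*q - 2.89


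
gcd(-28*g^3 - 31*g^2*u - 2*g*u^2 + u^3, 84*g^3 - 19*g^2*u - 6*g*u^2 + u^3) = -28*g^2 - 3*g*u + u^2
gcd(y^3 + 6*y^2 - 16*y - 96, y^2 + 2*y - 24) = y^2 + 2*y - 24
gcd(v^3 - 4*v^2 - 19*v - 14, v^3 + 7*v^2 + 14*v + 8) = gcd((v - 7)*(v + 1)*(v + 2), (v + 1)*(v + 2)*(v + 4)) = v^2 + 3*v + 2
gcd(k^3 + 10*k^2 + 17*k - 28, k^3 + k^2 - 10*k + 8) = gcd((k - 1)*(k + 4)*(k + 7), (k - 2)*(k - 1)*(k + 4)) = k^2 + 3*k - 4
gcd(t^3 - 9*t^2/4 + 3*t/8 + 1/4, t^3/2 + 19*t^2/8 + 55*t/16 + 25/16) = 1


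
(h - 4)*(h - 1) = h^2 - 5*h + 4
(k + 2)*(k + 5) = k^2 + 7*k + 10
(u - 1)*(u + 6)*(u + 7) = u^3 + 12*u^2 + 29*u - 42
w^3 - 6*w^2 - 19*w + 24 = (w - 8)*(w - 1)*(w + 3)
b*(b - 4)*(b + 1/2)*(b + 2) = b^4 - 3*b^3/2 - 9*b^2 - 4*b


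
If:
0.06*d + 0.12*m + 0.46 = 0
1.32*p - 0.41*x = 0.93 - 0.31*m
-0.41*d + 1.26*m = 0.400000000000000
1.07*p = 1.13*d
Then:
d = -5.03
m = -1.32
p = -5.31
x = -20.36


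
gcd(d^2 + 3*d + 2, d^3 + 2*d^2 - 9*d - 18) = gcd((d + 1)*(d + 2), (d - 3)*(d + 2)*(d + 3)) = d + 2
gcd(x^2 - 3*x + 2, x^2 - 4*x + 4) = x - 2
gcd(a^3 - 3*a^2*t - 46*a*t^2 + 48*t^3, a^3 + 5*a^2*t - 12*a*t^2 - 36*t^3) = a + 6*t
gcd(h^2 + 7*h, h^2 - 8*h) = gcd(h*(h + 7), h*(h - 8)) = h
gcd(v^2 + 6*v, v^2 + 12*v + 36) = v + 6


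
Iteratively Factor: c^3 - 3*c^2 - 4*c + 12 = (c - 2)*(c^2 - c - 6) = (c - 3)*(c - 2)*(c + 2)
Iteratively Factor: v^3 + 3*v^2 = (v)*(v^2 + 3*v) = v^2*(v + 3)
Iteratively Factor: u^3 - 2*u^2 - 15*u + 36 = (u - 3)*(u^2 + u - 12) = (u - 3)*(u + 4)*(u - 3)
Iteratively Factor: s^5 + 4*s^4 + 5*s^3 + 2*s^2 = (s)*(s^4 + 4*s^3 + 5*s^2 + 2*s) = s*(s + 1)*(s^3 + 3*s^2 + 2*s) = s*(s + 1)*(s + 2)*(s^2 + s) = s*(s + 1)^2*(s + 2)*(s)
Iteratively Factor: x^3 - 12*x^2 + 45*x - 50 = (x - 5)*(x^2 - 7*x + 10) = (x - 5)^2*(x - 2)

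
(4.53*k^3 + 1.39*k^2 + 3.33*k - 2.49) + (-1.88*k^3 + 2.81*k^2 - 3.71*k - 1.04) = 2.65*k^3 + 4.2*k^2 - 0.38*k - 3.53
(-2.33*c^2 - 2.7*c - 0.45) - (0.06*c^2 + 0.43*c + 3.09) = -2.39*c^2 - 3.13*c - 3.54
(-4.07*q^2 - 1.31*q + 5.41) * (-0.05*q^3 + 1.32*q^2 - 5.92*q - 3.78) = 0.2035*q^5 - 5.3069*q^4 + 22.0947*q^3 + 30.281*q^2 - 27.0754*q - 20.4498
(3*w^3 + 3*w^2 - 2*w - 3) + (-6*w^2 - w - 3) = 3*w^3 - 3*w^2 - 3*w - 6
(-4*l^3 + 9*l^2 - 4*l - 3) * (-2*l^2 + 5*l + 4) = 8*l^5 - 38*l^4 + 37*l^3 + 22*l^2 - 31*l - 12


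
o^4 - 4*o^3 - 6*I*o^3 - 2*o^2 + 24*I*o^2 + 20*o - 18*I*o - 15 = (o - 3)*(o - 1)*(o - 5*I)*(o - I)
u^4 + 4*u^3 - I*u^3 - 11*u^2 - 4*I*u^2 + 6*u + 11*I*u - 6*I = (u - 1)^2*(u + 6)*(u - I)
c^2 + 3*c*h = c*(c + 3*h)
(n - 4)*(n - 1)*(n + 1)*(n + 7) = n^4 + 3*n^3 - 29*n^2 - 3*n + 28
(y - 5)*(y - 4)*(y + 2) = y^3 - 7*y^2 + 2*y + 40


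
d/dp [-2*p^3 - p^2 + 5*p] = -6*p^2 - 2*p + 5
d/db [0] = 0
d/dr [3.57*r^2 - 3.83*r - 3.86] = 7.14*r - 3.83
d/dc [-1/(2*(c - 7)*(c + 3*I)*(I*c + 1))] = (I*(c - 7)*(c + 3*I) + (c - 7)*(I*c + 1) + (c + 3*I)*(I*c + 1))/(2*(c - 7)^2*(c + 3*I)^2*(I*c + 1)^2)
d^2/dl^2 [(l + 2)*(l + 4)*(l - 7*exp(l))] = -7*l^2*exp(l) - 70*l*exp(l) + 6*l - 154*exp(l) + 12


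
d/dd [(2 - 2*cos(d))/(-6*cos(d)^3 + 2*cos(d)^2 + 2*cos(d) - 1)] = 8*(12*cos(d)^3 - 20*cos(d)^2 + 4*cos(d) + 1)*sin(d)/(5*cos(d) - 2*cos(2*d) + 3*cos(3*d))^2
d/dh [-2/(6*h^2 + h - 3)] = 2*(12*h + 1)/(6*h^2 + h - 3)^2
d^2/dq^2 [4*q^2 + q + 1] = 8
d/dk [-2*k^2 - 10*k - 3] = -4*k - 10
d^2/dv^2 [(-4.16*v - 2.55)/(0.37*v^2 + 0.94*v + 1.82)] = (-(0.74*v + 0.94)*(1.48*v + 1.88)*(4.16*v + 2.55) + (9.2352*v + 9.7078)*(0.37*v^2 + 0.94*v + 1.82))/(0.37*v^2 + 0.94*v + 1.82)^3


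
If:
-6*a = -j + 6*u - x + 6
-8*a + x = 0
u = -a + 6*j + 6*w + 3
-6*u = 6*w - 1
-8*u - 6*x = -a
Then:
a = 320/1467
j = -3118/1467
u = -1880/1467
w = 4249/2934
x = 2560/1467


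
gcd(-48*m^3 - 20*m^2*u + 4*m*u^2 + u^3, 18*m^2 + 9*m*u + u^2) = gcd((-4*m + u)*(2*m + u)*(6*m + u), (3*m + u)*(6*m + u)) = 6*m + u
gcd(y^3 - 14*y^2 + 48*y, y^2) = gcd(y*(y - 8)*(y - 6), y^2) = y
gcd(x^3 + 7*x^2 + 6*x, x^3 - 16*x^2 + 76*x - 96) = 1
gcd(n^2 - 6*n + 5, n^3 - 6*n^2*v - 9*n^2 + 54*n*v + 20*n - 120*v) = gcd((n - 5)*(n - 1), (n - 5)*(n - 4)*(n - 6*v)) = n - 5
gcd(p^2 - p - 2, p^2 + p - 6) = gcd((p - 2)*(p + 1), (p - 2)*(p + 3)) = p - 2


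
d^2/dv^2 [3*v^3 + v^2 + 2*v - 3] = 18*v + 2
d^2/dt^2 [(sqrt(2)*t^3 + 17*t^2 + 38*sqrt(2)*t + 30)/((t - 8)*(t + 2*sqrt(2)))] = 4*(52*t^3 + 38*sqrt(2)*t^3 + 429*t^2 + 312*sqrt(2)*t^2 + 858*sqrt(2)*t + 1464*t + 568 + 976*sqrt(2))/(t^6 - 24*t^5 + 6*sqrt(2)*t^5 - 144*sqrt(2)*t^4 + 216*t^4 - 1088*t^3 + 1168*sqrt(2)*t^3 - 3456*sqrt(2)*t^2 + 4608*t^2 - 12288*t + 3072*sqrt(2)*t - 8192*sqrt(2))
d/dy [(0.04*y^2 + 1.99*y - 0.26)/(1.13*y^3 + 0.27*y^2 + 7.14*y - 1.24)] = (-0.0452*y^4 - 4.4974*y^3 + 0.6297*y^2 + 0.0411999999999999*y - 0.6112)/(1.2769*y^6 + 0.6102*y^5 + 16.2093*y^4 + 1.0532*y^3 + 50.31*y^2 - 17.7072*y + 1.5376)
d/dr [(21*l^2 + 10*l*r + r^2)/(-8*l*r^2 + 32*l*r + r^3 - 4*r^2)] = (-2*r*(5*l + r)*(8*l*r - 32*l - r^2 + 4*r) + (21*l^2 + 10*l*r + r^2)*(16*l*r - 32*l - 3*r^2 + 8*r))/(r^2*(8*l*r - 32*l - r^2 + 4*r)^2)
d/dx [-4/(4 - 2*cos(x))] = 2*sin(x)/(cos(x) - 2)^2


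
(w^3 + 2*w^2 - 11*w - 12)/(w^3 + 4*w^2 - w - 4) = (w - 3)/(w - 1)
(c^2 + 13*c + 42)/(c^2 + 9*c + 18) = (c + 7)/(c + 3)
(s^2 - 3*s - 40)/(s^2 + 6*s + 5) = (s - 8)/(s + 1)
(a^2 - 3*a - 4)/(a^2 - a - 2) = (a - 4)/(a - 2)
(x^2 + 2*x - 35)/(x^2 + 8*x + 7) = (x - 5)/(x + 1)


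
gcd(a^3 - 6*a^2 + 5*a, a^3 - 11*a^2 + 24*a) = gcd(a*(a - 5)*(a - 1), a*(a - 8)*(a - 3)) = a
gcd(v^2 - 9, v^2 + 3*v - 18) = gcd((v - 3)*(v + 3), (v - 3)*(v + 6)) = v - 3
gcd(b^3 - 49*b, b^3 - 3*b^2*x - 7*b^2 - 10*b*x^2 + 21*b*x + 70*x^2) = b - 7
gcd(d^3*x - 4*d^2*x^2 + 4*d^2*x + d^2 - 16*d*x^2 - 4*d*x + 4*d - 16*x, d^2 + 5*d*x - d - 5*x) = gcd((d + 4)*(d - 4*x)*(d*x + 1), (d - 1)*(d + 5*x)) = 1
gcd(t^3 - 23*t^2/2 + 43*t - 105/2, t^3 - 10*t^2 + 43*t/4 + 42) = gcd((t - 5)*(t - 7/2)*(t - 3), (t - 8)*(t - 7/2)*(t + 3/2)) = t - 7/2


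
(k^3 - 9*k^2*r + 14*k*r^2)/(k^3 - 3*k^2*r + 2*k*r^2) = (-k + 7*r)/(-k + r)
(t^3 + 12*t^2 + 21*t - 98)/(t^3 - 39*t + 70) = (t + 7)/(t - 5)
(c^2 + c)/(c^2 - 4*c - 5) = c/(c - 5)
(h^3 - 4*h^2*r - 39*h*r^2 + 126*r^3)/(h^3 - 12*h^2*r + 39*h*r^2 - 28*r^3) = (h^2 + 3*h*r - 18*r^2)/(h^2 - 5*h*r + 4*r^2)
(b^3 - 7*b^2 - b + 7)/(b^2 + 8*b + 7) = (b^2 - 8*b + 7)/(b + 7)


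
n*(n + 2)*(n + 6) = n^3 + 8*n^2 + 12*n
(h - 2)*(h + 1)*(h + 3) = h^3 + 2*h^2 - 5*h - 6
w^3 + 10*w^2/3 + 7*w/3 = w*(w + 1)*(w + 7/3)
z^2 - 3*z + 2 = (z - 2)*(z - 1)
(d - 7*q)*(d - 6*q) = d^2 - 13*d*q + 42*q^2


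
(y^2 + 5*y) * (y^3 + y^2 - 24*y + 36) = y^5 + 6*y^4 - 19*y^3 - 84*y^2 + 180*y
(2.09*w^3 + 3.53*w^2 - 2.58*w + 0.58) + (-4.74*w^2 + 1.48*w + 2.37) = 2.09*w^3 - 1.21*w^2 - 1.1*w + 2.95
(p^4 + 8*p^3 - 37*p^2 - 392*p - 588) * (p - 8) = p^5 - 101*p^3 - 96*p^2 + 2548*p + 4704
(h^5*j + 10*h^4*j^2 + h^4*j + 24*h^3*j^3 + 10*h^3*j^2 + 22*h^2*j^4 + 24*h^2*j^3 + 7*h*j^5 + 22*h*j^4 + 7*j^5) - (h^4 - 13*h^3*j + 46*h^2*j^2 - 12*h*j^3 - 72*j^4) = h^5*j + 10*h^4*j^2 + h^4*j - h^4 + 24*h^3*j^3 + 10*h^3*j^2 + 13*h^3*j + 22*h^2*j^4 + 24*h^2*j^3 - 46*h^2*j^2 + 7*h*j^5 + 22*h*j^4 + 12*h*j^3 + 7*j^5 + 72*j^4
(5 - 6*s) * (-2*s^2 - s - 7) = 12*s^3 - 4*s^2 + 37*s - 35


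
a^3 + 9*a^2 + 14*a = a*(a + 2)*(a + 7)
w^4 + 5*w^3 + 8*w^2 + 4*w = w*(w + 1)*(w + 2)^2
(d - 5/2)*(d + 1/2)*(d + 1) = d^3 - d^2 - 13*d/4 - 5/4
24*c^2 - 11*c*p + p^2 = (-8*c + p)*(-3*c + p)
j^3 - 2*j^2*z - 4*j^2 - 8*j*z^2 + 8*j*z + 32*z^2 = (j - 4)*(j - 4*z)*(j + 2*z)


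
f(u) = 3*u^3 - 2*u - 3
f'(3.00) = 79.00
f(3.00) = 72.00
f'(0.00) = -2.00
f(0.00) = -3.00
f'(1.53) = 19.07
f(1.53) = 4.68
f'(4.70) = 196.81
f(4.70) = 299.07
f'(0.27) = -1.34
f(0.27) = -3.48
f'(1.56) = 19.90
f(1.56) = 5.27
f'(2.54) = 56.06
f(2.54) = 41.08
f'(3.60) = 114.64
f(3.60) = 129.77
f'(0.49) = 0.16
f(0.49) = -3.63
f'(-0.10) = -1.91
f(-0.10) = -2.80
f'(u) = 9*u^2 - 2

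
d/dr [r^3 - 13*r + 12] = 3*r^2 - 13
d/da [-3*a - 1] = -3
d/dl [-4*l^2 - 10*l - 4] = -8*l - 10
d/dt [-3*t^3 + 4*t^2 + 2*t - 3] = -9*t^2 + 8*t + 2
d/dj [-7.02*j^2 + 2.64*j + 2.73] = 2.64 - 14.04*j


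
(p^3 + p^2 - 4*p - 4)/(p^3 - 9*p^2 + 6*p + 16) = (p + 2)/(p - 8)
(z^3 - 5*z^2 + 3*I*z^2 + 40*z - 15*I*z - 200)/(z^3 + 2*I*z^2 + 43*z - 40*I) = (z - 5)/(z - I)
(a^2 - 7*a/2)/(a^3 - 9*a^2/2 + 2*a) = (2*a - 7)/(2*a^2 - 9*a + 4)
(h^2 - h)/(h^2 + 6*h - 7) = h/(h + 7)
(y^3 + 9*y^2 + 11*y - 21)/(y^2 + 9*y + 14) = (y^2 + 2*y - 3)/(y + 2)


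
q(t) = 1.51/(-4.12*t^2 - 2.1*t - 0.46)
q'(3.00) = 0.02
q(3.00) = -0.03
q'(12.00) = 0.00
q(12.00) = -0.00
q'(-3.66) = -0.02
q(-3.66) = -0.03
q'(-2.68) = -0.05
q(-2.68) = -0.06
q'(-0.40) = -23.17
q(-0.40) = -5.41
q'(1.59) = 0.11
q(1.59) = -0.11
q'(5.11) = 0.00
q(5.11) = -0.01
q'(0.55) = 1.22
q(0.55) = -0.53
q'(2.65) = 0.03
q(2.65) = -0.04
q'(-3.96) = -0.01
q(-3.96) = -0.03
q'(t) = 1.51*(8.24*t + 2.1)/(-4.12*t^2 - 2.1*t - 0.46)^2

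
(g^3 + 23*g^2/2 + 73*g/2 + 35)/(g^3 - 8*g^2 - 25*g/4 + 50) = 2*(g^2 + 9*g + 14)/(2*g^2 - 21*g + 40)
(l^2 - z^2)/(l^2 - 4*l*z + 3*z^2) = (-l - z)/(-l + 3*z)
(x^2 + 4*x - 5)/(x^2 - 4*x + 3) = (x + 5)/(x - 3)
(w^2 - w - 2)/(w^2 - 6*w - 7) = (w - 2)/(w - 7)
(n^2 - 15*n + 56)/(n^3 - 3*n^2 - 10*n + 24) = (n^2 - 15*n + 56)/(n^3 - 3*n^2 - 10*n + 24)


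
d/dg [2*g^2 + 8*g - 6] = 4*g + 8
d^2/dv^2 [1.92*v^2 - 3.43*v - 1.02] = 3.84000000000000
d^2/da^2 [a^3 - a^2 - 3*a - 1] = 6*a - 2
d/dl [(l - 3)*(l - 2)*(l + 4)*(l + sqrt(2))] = 4*l^3 - 3*l^2 + 3*sqrt(2)*l^2 - 28*l - 2*sqrt(2)*l - 14*sqrt(2) + 24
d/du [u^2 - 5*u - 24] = 2*u - 5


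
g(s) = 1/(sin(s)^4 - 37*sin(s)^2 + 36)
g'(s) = (-4*sin(s)^3*cos(s) + 74*sin(s)*cos(s))/(sin(s)^4 - 37*sin(s)^2 + 36)^2 = 2*(cos(2*s) + 36)*sin(s)*cos(s)/(sin(s)^4 - 37*sin(s)^2 + 36)^2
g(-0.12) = 0.03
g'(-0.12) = -0.01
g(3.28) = 0.03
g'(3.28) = 0.01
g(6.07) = 0.03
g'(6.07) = -0.01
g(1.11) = 0.14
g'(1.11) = 0.58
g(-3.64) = 0.04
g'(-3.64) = -0.04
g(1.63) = 8.16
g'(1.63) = -275.37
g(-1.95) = 0.21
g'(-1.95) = 1.05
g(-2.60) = 0.04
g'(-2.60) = 0.05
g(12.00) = 0.04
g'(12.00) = -0.05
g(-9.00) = 0.03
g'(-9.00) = 0.03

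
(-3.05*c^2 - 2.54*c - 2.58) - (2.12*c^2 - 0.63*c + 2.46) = -5.17*c^2 - 1.91*c - 5.04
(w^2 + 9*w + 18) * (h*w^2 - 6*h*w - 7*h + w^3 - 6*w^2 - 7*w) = h*w^4 + 3*h*w^3 - 43*h*w^2 - 171*h*w - 126*h + w^5 + 3*w^4 - 43*w^3 - 171*w^2 - 126*w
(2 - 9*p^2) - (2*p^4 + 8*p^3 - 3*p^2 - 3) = -2*p^4 - 8*p^3 - 6*p^2 + 5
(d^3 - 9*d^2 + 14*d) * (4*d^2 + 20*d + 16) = 4*d^5 - 16*d^4 - 108*d^3 + 136*d^2 + 224*d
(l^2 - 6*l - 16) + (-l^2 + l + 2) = -5*l - 14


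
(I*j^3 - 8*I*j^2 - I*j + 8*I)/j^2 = I*(j^3 - 8*j^2 - j + 8)/j^2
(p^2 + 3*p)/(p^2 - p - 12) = p/(p - 4)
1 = 1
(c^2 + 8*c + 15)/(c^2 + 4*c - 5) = (c + 3)/(c - 1)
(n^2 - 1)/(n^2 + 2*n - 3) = (n + 1)/(n + 3)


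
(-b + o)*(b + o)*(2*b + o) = -2*b^3 - b^2*o + 2*b*o^2 + o^3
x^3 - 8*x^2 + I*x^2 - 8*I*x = x*(x - 8)*(x + I)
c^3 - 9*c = c*(c - 3)*(c + 3)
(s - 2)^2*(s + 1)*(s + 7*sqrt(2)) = s^4 - 3*s^3 + 7*sqrt(2)*s^3 - 21*sqrt(2)*s^2 + 4*s + 28*sqrt(2)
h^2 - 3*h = h*(h - 3)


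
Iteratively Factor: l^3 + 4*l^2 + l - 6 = (l + 2)*(l^2 + 2*l - 3) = (l - 1)*(l + 2)*(l + 3)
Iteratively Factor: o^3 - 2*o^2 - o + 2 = (o + 1)*(o^2 - 3*o + 2) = (o - 2)*(o + 1)*(o - 1)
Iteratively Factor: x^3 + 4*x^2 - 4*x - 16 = (x - 2)*(x^2 + 6*x + 8) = (x - 2)*(x + 2)*(x + 4)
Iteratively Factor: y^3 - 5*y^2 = (y)*(y^2 - 5*y) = y*(y - 5)*(y)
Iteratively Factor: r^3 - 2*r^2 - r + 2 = (r + 1)*(r^2 - 3*r + 2) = (r - 1)*(r + 1)*(r - 2)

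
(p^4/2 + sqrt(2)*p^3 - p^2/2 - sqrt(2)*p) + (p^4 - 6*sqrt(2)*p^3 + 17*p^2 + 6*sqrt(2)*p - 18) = 3*p^4/2 - 5*sqrt(2)*p^3 + 33*p^2/2 + 5*sqrt(2)*p - 18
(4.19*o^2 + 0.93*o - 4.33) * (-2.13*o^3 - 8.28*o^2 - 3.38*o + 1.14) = -8.9247*o^5 - 36.6741*o^4 - 12.6397*o^3 + 37.4856*o^2 + 15.6956*o - 4.9362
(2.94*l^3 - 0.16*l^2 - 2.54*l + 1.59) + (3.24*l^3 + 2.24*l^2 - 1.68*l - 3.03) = 6.18*l^3 + 2.08*l^2 - 4.22*l - 1.44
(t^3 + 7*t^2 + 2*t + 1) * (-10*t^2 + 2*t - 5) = -10*t^5 - 68*t^4 - 11*t^3 - 41*t^2 - 8*t - 5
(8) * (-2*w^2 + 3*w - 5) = -16*w^2 + 24*w - 40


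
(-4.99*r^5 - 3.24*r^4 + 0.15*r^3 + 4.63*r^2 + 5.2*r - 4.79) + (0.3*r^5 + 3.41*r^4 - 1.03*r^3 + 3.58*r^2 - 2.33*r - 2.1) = -4.69*r^5 + 0.17*r^4 - 0.88*r^3 + 8.21*r^2 + 2.87*r - 6.89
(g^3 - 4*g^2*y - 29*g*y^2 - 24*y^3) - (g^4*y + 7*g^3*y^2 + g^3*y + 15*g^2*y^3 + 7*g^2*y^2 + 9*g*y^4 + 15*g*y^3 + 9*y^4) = -g^4*y - 7*g^3*y^2 - g^3*y + g^3 - 15*g^2*y^3 - 7*g^2*y^2 - 4*g^2*y - 9*g*y^4 - 15*g*y^3 - 29*g*y^2 - 9*y^4 - 24*y^3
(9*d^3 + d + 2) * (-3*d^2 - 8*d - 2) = -27*d^5 - 72*d^4 - 21*d^3 - 14*d^2 - 18*d - 4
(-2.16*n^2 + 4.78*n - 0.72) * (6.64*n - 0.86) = -14.3424*n^3 + 33.5968*n^2 - 8.8916*n + 0.6192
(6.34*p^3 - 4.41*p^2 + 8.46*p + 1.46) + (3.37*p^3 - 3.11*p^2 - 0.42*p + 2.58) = 9.71*p^3 - 7.52*p^2 + 8.04*p + 4.04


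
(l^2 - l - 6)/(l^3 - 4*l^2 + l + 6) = (l + 2)/(l^2 - l - 2)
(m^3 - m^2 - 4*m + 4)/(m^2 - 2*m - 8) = (m^2 - 3*m + 2)/(m - 4)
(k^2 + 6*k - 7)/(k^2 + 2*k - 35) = (k - 1)/(k - 5)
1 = 1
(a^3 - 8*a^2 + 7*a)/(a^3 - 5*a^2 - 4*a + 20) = a*(a^2 - 8*a + 7)/(a^3 - 5*a^2 - 4*a + 20)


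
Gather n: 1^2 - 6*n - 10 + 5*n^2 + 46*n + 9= 5*n^2 + 40*n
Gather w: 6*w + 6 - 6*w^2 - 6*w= 6 - 6*w^2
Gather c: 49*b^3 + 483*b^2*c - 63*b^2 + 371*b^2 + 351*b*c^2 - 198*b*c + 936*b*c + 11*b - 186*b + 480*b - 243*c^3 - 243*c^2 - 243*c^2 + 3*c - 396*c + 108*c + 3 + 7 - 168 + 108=49*b^3 + 308*b^2 + 305*b - 243*c^3 + c^2*(351*b - 486) + c*(483*b^2 + 738*b - 285) - 50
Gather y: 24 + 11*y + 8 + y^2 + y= y^2 + 12*y + 32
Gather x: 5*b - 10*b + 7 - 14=-5*b - 7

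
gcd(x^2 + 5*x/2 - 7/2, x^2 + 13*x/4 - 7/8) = x + 7/2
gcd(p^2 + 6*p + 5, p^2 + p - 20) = p + 5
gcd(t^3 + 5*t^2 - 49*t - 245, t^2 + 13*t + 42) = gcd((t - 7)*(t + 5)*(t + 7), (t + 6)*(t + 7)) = t + 7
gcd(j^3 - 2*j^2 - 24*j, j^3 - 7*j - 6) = 1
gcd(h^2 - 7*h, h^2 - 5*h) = h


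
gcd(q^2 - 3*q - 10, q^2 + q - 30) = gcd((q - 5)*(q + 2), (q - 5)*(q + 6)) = q - 5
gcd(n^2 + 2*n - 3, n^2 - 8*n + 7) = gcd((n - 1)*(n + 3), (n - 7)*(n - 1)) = n - 1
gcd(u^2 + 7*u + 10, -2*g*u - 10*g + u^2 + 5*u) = u + 5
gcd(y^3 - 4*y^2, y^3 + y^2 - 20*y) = y^2 - 4*y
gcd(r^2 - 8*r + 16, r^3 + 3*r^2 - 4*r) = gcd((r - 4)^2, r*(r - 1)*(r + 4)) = 1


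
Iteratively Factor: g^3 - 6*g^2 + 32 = (g + 2)*(g^2 - 8*g + 16) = (g - 4)*(g + 2)*(g - 4)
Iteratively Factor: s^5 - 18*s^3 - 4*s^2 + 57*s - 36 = (s - 1)*(s^4 + s^3 - 17*s^2 - 21*s + 36) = (s - 4)*(s - 1)*(s^3 + 5*s^2 + 3*s - 9) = (s - 4)*(s - 1)*(s + 3)*(s^2 + 2*s - 3) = (s - 4)*(s - 1)*(s + 3)^2*(s - 1)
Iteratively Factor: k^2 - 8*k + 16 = (k - 4)*(k - 4)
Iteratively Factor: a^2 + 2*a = (a)*(a + 2)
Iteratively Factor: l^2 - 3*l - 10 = (l + 2)*(l - 5)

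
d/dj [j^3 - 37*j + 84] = 3*j^2 - 37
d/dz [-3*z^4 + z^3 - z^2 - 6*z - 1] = -12*z^3 + 3*z^2 - 2*z - 6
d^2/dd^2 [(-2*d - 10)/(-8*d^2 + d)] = 4*(64*d^3 + 960*d^2 - 120*d + 5)/(d^3*(512*d^3 - 192*d^2 + 24*d - 1))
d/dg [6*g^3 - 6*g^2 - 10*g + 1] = 18*g^2 - 12*g - 10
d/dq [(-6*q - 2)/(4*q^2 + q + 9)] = 4*(6*q^2 + 4*q - 13)/(16*q^4 + 8*q^3 + 73*q^2 + 18*q + 81)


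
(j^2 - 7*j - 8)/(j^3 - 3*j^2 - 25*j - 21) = (j - 8)/(j^2 - 4*j - 21)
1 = 1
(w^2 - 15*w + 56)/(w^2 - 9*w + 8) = (w - 7)/(w - 1)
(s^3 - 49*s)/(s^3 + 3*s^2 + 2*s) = (s^2 - 49)/(s^2 + 3*s + 2)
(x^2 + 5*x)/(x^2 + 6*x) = (x + 5)/(x + 6)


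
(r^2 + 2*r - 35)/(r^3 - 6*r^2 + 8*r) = (r^2 + 2*r - 35)/(r*(r^2 - 6*r + 8))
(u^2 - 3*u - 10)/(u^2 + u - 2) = (u - 5)/(u - 1)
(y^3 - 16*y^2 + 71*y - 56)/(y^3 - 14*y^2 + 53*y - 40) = (y - 7)/(y - 5)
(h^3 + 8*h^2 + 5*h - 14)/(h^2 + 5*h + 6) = (h^2 + 6*h - 7)/(h + 3)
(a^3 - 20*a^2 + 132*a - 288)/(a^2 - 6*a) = a - 14 + 48/a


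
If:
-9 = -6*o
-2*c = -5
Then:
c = 5/2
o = 3/2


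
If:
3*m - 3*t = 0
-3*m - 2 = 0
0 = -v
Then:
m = -2/3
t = -2/3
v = 0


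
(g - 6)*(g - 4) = g^2 - 10*g + 24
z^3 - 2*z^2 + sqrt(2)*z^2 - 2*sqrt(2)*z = z*(z - 2)*(z + sqrt(2))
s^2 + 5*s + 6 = (s + 2)*(s + 3)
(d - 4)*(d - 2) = d^2 - 6*d + 8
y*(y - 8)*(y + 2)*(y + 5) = y^4 - y^3 - 46*y^2 - 80*y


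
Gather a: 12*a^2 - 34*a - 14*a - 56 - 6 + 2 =12*a^2 - 48*a - 60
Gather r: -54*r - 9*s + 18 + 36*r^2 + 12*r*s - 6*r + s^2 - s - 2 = 36*r^2 + r*(12*s - 60) + s^2 - 10*s + 16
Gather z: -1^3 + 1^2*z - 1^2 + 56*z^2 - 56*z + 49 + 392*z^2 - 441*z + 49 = 448*z^2 - 496*z + 96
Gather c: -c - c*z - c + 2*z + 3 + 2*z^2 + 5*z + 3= c*(-z - 2) + 2*z^2 + 7*z + 6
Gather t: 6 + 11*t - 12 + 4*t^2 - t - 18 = 4*t^2 + 10*t - 24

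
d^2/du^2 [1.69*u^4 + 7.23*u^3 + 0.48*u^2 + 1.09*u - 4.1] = 20.28*u^2 + 43.38*u + 0.96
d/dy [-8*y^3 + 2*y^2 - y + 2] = -24*y^2 + 4*y - 1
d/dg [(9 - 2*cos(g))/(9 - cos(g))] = 9*sin(g)/(cos(g) - 9)^2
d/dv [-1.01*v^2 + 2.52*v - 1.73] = 2.52 - 2.02*v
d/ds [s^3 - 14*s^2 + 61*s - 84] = 3*s^2 - 28*s + 61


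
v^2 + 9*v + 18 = (v + 3)*(v + 6)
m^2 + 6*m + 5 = (m + 1)*(m + 5)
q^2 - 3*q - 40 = (q - 8)*(q + 5)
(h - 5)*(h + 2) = h^2 - 3*h - 10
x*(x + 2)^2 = x^3 + 4*x^2 + 4*x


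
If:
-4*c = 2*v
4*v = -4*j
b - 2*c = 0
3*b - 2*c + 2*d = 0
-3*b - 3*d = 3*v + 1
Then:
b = 1/3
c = 1/6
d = -1/3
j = 1/3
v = -1/3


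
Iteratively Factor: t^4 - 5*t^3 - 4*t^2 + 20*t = (t)*(t^3 - 5*t^2 - 4*t + 20) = t*(t + 2)*(t^2 - 7*t + 10) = t*(t - 5)*(t + 2)*(t - 2)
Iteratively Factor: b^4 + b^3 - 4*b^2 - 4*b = (b - 2)*(b^3 + 3*b^2 + 2*b) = (b - 2)*(b + 1)*(b^2 + 2*b) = b*(b - 2)*(b + 1)*(b + 2)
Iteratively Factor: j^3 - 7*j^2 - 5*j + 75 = (j + 3)*(j^2 - 10*j + 25) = (j - 5)*(j + 3)*(j - 5)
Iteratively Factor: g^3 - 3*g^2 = (g)*(g^2 - 3*g) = g^2*(g - 3)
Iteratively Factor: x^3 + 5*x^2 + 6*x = (x + 3)*(x^2 + 2*x) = x*(x + 3)*(x + 2)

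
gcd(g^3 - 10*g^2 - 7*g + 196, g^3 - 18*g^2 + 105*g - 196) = g^2 - 14*g + 49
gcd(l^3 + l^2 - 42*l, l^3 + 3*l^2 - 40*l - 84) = l^2 + l - 42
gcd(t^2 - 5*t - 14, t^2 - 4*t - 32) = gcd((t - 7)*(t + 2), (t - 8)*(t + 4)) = 1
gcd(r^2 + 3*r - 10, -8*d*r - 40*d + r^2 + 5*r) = r + 5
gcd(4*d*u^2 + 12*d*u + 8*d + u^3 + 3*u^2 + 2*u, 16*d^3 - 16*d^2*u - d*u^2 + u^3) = 4*d + u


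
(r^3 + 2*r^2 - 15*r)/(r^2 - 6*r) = (r^2 + 2*r - 15)/(r - 6)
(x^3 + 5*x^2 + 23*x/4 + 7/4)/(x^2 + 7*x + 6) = (x^2 + 4*x + 7/4)/(x + 6)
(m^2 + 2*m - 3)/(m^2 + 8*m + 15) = (m - 1)/(m + 5)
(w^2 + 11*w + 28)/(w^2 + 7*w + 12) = (w + 7)/(w + 3)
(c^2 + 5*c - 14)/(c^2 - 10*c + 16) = (c + 7)/(c - 8)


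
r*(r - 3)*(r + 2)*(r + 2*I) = r^4 - r^3 + 2*I*r^3 - 6*r^2 - 2*I*r^2 - 12*I*r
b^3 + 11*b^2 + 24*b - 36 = (b - 1)*(b + 6)^2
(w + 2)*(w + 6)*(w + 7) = w^3 + 15*w^2 + 68*w + 84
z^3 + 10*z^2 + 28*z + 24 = (z + 2)^2*(z + 6)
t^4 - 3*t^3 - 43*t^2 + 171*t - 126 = (t - 6)*(t - 3)*(t - 1)*(t + 7)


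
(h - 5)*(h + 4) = h^2 - h - 20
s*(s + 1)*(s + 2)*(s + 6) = s^4 + 9*s^3 + 20*s^2 + 12*s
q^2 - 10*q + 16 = (q - 8)*(q - 2)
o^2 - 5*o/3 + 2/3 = (o - 1)*(o - 2/3)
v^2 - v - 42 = (v - 7)*(v + 6)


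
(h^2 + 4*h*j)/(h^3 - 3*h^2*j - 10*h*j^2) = (h + 4*j)/(h^2 - 3*h*j - 10*j^2)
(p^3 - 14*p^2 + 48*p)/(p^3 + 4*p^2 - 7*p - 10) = p*(p^2 - 14*p + 48)/(p^3 + 4*p^2 - 7*p - 10)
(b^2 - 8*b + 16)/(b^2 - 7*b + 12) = (b - 4)/(b - 3)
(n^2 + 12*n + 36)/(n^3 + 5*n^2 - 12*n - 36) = (n + 6)/(n^2 - n - 6)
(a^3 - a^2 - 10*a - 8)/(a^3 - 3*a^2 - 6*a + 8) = (a + 1)/(a - 1)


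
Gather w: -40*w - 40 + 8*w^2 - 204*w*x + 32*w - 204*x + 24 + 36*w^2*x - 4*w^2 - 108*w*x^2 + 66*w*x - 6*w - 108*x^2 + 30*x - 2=w^2*(36*x + 4) + w*(-108*x^2 - 138*x - 14) - 108*x^2 - 174*x - 18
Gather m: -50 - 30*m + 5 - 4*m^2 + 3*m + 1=-4*m^2 - 27*m - 44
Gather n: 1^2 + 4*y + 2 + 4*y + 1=8*y + 4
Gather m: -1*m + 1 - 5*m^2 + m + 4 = 5 - 5*m^2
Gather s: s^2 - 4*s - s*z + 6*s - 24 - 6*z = s^2 + s*(2 - z) - 6*z - 24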